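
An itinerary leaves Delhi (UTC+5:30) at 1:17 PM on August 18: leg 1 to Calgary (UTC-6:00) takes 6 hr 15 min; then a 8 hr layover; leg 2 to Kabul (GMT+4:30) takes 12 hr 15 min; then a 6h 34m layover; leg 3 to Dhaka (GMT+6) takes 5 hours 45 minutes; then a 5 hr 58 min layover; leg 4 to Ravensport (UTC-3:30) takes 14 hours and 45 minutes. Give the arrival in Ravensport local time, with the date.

3:49 PM on Aug 20

Convert departure to UTC: 1:17 PM − 5:30 = 7:47 AM UTC on Aug 18.
Add 6 hours and 15 minutes leg 1 → 2:02 PM UTC.
Add 8 hours layover in Calgary → 10:02 PM UTC.
Add 12 hours 15 minutes leg 2 → 10:17 AM UTC (Aug 19).
Add 6 hours 34 minutes layover in Kabul → 4:51 PM UTC.
Add 5 hours 45 minutes leg 3 → 10:36 PM UTC.
Add 5 hours and 58 minutes layover in Dhaka → 4:34 AM UTC (Aug 20).
Add 14 hours and 45 minutes leg 4 → 7:19 PM UTC.
Ravensport is UTC−3:30, so local arrival = 7:19 PM − 3:30 = 3:49 PM on Aug 20.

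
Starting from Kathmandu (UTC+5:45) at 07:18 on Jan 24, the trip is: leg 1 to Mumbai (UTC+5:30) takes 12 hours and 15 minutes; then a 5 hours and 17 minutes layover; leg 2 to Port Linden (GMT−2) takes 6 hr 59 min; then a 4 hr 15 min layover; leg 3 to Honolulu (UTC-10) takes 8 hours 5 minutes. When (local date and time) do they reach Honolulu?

04:24 on Jan 25

Convert departure to UTC: 07:18 − 5:45 = 01:33 UTC on Jan 24.
Add 12 hours 15 minutes leg 1 → 13:48 UTC.
Add 5 hours 17 minutes layover in Mumbai → 19:05 UTC.
Add 6 hours and 59 minutes leg 2 → 02:04 UTC (Jan 25).
Add 4 hours and 15 minutes layover in Port Linden → 06:19 UTC.
Add 8 hours 5 minutes leg 3 → 14:24 UTC.
Honolulu is UTC−10:00, so local arrival = 14:24 − 10:00 = 04:24 on Jan 25.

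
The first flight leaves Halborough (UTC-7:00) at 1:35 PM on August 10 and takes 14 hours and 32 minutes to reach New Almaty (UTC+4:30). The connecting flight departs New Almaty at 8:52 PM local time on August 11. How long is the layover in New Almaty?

5 hours 15 minutes

Convert departure to UTC: 1:35 PM + 7:00 = 8:35 PM UTC on Aug 10.
Add 14 hours 32 minutes flight time → 11:07 AM UTC (Aug 11).
New Almaty is UTC+4:30, so local arrival = 11:07 AM + 4:30 = 3:37 PM on Aug 11.
Layover = 8:52 PM − 3:37 PM = 5 hours 15 minutes.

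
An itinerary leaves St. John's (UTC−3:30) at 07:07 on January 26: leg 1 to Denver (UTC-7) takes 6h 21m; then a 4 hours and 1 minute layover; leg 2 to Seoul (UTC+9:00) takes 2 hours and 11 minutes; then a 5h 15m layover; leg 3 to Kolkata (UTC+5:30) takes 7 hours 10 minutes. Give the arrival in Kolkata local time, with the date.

17:05 on Jan 27

Convert departure to UTC: 07:07 + 3:30 = 10:37 UTC on Jan 26.
Add 6 hours 21 minutes leg 1 → 16:58 UTC.
Add 4 hours and 1 minute layover in Denver → 20:59 UTC.
Add 2 hours and 11 minutes leg 2 → 23:10 UTC.
Add 5 hours 15 minutes layover in Seoul → 04:25 UTC (Jan 27).
Add 7 hours and 10 minutes leg 3 → 11:35 UTC.
Kolkata is UTC+5:30, so local arrival = 11:35 + 5:30 = 17:05 on Jan 27.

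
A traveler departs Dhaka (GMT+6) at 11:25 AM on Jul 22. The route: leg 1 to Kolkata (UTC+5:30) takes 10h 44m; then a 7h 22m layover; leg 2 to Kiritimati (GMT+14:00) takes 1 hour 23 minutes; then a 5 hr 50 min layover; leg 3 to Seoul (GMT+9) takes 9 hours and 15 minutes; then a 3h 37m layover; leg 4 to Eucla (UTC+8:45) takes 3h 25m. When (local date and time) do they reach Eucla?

Convert departure to UTC: 11:25 AM − 6:00 = 5:25 AM UTC on Jul 22.
Add 10 hours and 44 minutes leg 1 → 4:09 PM UTC.
Add 7 hours 22 minutes layover in Kolkata → 11:31 PM UTC.
Add 1 hour and 23 minutes leg 2 → 12:54 AM UTC (Jul 23).
Add 5 hours and 50 minutes layover in Kiritimati → 6:44 AM UTC.
Add 9 hours and 15 minutes leg 3 → 3:59 PM UTC.
Add 3 hours and 37 minutes layover in Seoul → 7:36 PM UTC.
Add 3 hours and 25 minutes leg 4 → 11:01 PM UTC.
Eucla is UTC+8:45, so local arrival = 11:01 PM + 8:45 = 7:46 AM on Jul 24.

7:46 AM on July 24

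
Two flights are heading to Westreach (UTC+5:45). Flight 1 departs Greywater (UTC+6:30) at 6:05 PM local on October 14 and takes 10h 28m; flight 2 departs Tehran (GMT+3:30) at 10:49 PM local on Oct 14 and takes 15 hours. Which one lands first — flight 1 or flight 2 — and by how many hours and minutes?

the first, by 12 hours 16 minutes

Flight 1 in UTC: 6:05 PM − 6:30 = 11:35 AM on Oct 14.
+10 hours and 28 minutes → arrive 10:03 PM UTC on Oct 14.
Flight 2 in UTC: 10:49 PM − 3:30 = 7:19 PM on Oct 14.
+15 hours → arrive 10:19 AM UTC on Oct 15.
Flight 1 lands earlier by 12 hours 16 minutes.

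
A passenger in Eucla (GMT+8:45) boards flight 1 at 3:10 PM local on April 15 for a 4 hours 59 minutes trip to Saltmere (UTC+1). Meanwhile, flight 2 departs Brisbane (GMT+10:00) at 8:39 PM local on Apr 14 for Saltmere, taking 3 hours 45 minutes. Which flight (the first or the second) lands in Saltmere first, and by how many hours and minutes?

the second, by 21 hours

Flight 1 in UTC: 3:10 PM − 8:45 = 6:25 AM on Apr 15.
+4 hours 59 minutes → arrive 11:24 AM UTC on Apr 15.
Flight 2 in UTC: 8:39 PM − 10:00 = 10:39 AM on Apr 14.
+3 hours and 45 minutes → arrive 2:24 PM UTC on Apr 14.
Flight 2 lands earlier by 21 hours.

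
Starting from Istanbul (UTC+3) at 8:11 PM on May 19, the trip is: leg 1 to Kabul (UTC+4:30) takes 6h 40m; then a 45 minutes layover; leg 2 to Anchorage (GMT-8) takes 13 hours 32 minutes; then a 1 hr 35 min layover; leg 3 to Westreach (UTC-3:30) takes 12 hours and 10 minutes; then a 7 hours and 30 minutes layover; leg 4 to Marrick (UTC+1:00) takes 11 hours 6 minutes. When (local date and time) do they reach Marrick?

11:29 PM on May 21

Convert departure to UTC: 8:11 PM − 3:00 = 5:11 PM UTC on May 19.
Add 6 hours 40 minutes leg 1 → 11:51 PM UTC.
Add 45 minutes layover in Kabul → 12:36 AM UTC (May 20).
Add 13 hours and 32 minutes leg 2 → 2:08 PM UTC.
Add 1 hour 35 minutes layover in Anchorage → 3:43 PM UTC.
Add 12 hours and 10 minutes leg 3 → 3:53 AM UTC (May 21).
Add 7 hours 30 minutes layover in Westreach → 11:23 AM UTC.
Add 11 hours 6 minutes leg 4 → 10:29 PM UTC.
Marrick is UTC+1:00, so local arrival = 10:29 PM + 1:00 = 11:29 PM on May 21.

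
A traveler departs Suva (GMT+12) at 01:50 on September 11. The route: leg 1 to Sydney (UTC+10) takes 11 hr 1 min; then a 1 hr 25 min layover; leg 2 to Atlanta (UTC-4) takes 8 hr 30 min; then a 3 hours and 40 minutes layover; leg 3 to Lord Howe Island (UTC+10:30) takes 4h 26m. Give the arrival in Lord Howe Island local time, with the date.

05:22 on September 12

Convert departure to UTC: 01:50 − 12:00 = 13:50 UTC on Sep 10.
Add 11 hours 1 minute leg 1 → 00:51 UTC (Sep 11).
Add 1 hour and 25 minutes layover in Sydney → 02:16 UTC.
Add 8 hours and 30 minutes leg 2 → 10:46 UTC.
Add 3 hours and 40 minutes layover in Atlanta → 14:26 UTC.
Add 4 hours and 26 minutes leg 3 → 18:52 UTC.
Lord Howe Island is UTC+10:30, so local arrival = 18:52 + 10:30 = 05:22 on Sep 12.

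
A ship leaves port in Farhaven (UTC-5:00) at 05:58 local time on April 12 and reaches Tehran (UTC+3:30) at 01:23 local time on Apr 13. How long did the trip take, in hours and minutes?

10 hours 55 minutes

Tehran is 8:30 ahead of Farhaven.
Clock-face elapsed time (ignoring zones) is 19 hours 25 minutes.
Actual elapsed = 19 hours 25 minutes − 8:30 = 10 hours 55 minutes.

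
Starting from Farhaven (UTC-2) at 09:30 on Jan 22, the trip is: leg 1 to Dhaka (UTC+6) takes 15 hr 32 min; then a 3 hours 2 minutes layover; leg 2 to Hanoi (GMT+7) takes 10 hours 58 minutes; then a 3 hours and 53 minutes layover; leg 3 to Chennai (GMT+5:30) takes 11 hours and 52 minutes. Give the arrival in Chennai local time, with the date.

14:17 on January 24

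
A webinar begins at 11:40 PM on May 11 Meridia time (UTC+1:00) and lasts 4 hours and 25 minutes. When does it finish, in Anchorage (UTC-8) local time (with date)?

Anchorage is 9:00 behind Meridia.
After 4 hours 25 minutes it is 4:05 AM (May 12) in Meridia.
Shift by the zone difference: 4:05 AM − 9:00 = 7:05 PM on May 11 in Anchorage.

7:05 PM on May 11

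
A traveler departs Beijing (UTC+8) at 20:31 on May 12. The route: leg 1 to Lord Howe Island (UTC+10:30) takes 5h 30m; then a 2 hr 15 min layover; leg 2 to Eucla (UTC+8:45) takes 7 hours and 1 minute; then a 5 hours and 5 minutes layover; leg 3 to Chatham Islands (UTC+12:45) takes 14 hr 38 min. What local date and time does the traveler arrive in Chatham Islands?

Convert departure to UTC: 20:31 − 8:00 = 12:31 UTC on May 12.
Add 5 hours and 30 minutes leg 1 → 18:01 UTC.
Add 2 hours 15 minutes layover in Lord Howe Island → 20:16 UTC.
Add 7 hours and 1 minute leg 2 → 03:17 UTC (May 13).
Add 5 hours 5 minutes layover in Eucla → 08:22 UTC.
Add 14 hours and 38 minutes leg 3 → 23:00 UTC.
Chatham Islands is UTC+12:45, so local arrival = 23:00 + 12:45 = 11:45 on May 14.

11:45 on May 14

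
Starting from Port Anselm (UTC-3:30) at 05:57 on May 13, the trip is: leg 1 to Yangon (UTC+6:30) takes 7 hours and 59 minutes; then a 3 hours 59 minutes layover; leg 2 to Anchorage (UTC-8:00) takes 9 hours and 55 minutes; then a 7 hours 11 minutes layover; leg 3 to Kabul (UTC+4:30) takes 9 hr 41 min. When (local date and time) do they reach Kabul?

04:42 on May 15

Convert departure to UTC: 05:57 + 3:30 = 09:27 UTC on May 13.
Add 7 hours 59 minutes leg 1 → 17:26 UTC.
Add 3 hours and 59 minutes layover in Yangon → 21:25 UTC.
Add 9 hours and 55 minutes leg 2 → 07:20 UTC (May 14).
Add 7 hours 11 minutes layover in Anchorage → 14:31 UTC.
Add 9 hours 41 minutes leg 3 → 00:12 UTC (May 15).
Kabul is UTC+4:30, so local arrival = 00:12 + 4:30 = 04:42 on May 15.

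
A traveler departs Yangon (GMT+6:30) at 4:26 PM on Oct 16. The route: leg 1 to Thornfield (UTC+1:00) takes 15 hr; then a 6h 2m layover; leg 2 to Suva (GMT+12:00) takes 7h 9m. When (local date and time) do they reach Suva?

2:07 AM on October 18

Convert departure to UTC: 4:26 PM − 6:30 = 9:56 AM UTC on Oct 16.
Add 15 hours leg 1 → 12:56 AM UTC (Oct 17).
Add 6 hours 2 minutes layover in Thornfield → 6:58 AM UTC.
Add 7 hours and 9 minutes leg 2 → 2:07 PM UTC.
Suva is UTC+12:00, so local arrival = 2:07 PM + 12:00 = 2:07 AM on Oct 18.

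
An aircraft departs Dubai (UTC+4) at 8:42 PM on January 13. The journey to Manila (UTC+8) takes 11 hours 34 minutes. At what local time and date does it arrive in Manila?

12:16 PM on January 14

Convert departure to UTC: 8:42 PM − 4:00 = 4:42 PM UTC on Jan 13.
Add 11 hours 34 minutes travel time → 4:16 AM UTC (Jan 14).
Manila is UTC+8:00, so local arrival = 4:16 AM + 8:00 = 12:16 PM on Jan 14.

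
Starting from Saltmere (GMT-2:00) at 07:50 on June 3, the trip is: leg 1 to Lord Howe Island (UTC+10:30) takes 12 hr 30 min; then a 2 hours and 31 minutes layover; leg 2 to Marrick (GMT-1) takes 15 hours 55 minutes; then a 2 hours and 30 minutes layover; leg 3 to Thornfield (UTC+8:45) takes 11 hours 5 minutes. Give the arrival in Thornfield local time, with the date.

Convert departure to UTC: 07:50 + 2:00 = 09:50 UTC on Jun 3.
Add 12 hours and 30 minutes leg 1 → 22:20 UTC.
Add 2 hours 31 minutes layover in Lord Howe Island → 00:51 UTC (Jun 4).
Add 15 hours and 55 minutes leg 2 → 16:46 UTC.
Add 2 hours 30 minutes layover in Marrick → 19:16 UTC.
Add 11 hours and 5 minutes leg 3 → 06:21 UTC (Jun 5).
Thornfield is UTC+8:45, so local arrival = 06:21 + 8:45 = 15:06 on Jun 5.

15:06 on Jun 5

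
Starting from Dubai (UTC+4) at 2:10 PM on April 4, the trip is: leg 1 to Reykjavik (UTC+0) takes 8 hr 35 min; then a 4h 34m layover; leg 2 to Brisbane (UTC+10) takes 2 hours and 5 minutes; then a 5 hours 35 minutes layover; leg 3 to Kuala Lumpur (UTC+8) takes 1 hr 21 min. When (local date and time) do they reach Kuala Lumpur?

4:20 PM on April 5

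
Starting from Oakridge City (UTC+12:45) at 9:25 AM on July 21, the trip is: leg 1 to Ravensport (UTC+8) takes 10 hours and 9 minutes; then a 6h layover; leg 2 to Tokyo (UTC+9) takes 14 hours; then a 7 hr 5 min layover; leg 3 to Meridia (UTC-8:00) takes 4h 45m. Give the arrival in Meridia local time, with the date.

6:39 AM on July 22

Convert departure to UTC: 9:25 AM − 12:45 = 8:40 PM UTC on Jul 20.
Add 10 hours and 9 minutes leg 1 → 6:49 AM UTC (Jul 21).
Add 6 hours layover in Ravensport → 12:49 PM UTC.
Add 14 hours leg 2 → 2:49 AM UTC (Jul 22).
Add 7 hours and 5 minutes layover in Tokyo → 9:54 AM UTC.
Add 4 hours and 45 minutes leg 3 → 2:39 PM UTC.
Meridia is UTC−8:00, so local arrival = 2:39 PM − 8:00 = 6:39 AM on Jul 22.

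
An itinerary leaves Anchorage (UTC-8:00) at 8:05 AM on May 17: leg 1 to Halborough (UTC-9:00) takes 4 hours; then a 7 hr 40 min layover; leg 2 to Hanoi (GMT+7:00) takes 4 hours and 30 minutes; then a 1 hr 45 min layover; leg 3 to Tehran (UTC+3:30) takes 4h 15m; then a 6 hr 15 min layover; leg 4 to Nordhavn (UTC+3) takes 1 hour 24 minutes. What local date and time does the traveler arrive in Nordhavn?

12:54 AM on May 19

Convert departure to UTC: 8:05 AM + 8:00 = 4:05 PM UTC on May 17.
Add 4 hours leg 1 → 8:05 PM UTC.
Add 7 hours and 40 minutes layover in Halborough → 3:45 AM UTC (May 18).
Add 4 hours and 30 minutes leg 2 → 8:15 AM UTC.
Add 1 hour and 45 minutes layover in Hanoi → 10:00 AM UTC.
Add 4 hours and 15 minutes leg 3 → 2:15 PM UTC.
Add 6 hours and 15 minutes layover in Tehran → 8:30 PM UTC.
Add 1 hour 24 minutes leg 4 → 9:54 PM UTC.
Nordhavn is UTC+3:00, so local arrival = 9:54 PM + 3:00 = 12:54 AM on May 19.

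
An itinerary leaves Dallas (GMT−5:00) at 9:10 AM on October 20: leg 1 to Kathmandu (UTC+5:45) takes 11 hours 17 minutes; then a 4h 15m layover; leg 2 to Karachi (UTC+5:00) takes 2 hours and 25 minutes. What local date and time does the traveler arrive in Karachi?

Convert departure to UTC: 9:10 AM + 5:00 = 2:10 PM UTC on Oct 20.
Add 11 hours and 17 minutes leg 1 → 1:27 AM UTC (Oct 21).
Add 4 hours 15 minutes layover in Kathmandu → 5:42 AM UTC.
Add 2 hours and 25 minutes leg 2 → 8:07 AM UTC.
Karachi is UTC+5:00, so local arrival = 8:07 AM + 5:00 = 1:07 PM on Oct 21.

1:07 PM on October 21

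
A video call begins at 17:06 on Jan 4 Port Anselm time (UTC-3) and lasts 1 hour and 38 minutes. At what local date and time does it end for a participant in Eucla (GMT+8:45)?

Convert start to UTC: 17:06 + 3:00 = 20:06 UTC on Jan 4.
Add 1 hour and 38 minutes duration → 21:44 UTC.
Eucla is UTC+8:45, so local end time = 21:44 + 8:45 = 06:29 on Jan 5.

06:29 on January 5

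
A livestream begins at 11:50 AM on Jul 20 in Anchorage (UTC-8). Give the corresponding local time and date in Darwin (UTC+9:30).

5:20 AM on Jul 21

In UTC: 11:50 AM + 8:00 = 7:50 PM on Jul 20.
Darwin is UTC+9:30: 7:50 PM + 9:30 = 5:20 AM on Jul 21.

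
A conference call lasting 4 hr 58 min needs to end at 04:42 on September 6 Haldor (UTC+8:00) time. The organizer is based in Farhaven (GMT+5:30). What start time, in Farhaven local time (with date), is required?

Target end time in UTC: 04:42 − 8:00 = 20:42 on Sep 5.
Subtract 4 hours and 58 minutes → start 15:44 UTC on Sep 5.
Farhaven is UTC+5:30: 15:44 + 5:30 = 21:14 on Sep 5.

21:14 on September 5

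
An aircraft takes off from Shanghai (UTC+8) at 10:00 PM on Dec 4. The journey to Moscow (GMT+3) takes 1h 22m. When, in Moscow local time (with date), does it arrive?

Convert departure to UTC: 10:00 PM − 8:00 = 2:00 PM UTC on Dec 4.
Add 1 hour 22 minutes travel time → 3:22 PM UTC.
Moscow is UTC+3:00, so local arrival = 3:22 PM + 3:00 = 6:22 PM on Dec 4.

6:22 PM on December 4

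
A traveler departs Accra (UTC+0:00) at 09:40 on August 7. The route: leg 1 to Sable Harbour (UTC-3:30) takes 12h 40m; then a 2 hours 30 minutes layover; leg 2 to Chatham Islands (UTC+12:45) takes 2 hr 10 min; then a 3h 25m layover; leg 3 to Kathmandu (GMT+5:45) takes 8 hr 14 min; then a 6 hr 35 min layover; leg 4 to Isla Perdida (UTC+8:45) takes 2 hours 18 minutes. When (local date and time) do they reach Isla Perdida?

Accra is at UTC+0, so departure is already 09:40 UTC on Aug 7.
Add 12 hours 40 minutes leg 1 → 22:20 UTC.
Add 2 hours and 30 minutes layover in Sable Harbour → 00:50 UTC (Aug 8).
Add 2 hours and 10 minutes leg 2 → 03:00 UTC.
Add 3 hours and 25 minutes layover in Chatham Islands → 06:25 UTC.
Add 8 hours and 14 minutes leg 3 → 14:39 UTC.
Add 6 hours 35 minutes layover in Kathmandu → 21:14 UTC.
Add 2 hours 18 minutes leg 4 → 23:32 UTC.
Isla Perdida is UTC+8:45, so local arrival = 23:32 + 8:45 = 08:17 on Aug 9.

08:17 on August 9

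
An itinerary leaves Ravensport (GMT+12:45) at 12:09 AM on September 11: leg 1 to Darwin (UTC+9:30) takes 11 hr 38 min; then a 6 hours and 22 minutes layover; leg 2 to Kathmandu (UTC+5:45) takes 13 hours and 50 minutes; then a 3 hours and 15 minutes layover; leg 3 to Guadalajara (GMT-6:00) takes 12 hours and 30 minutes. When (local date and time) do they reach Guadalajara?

4:59 AM on Sep 12

Convert departure to UTC: 12:09 AM − 12:45 = 11:24 AM UTC on Sep 10.
Add 11 hours and 38 minutes leg 1 → 11:02 PM UTC.
Add 6 hours and 22 minutes layover in Darwin → 5:24 AM UTC (Sep 11).
Add 13 hours 50 minutes leg 2 → 7:14 PM UTC.
Add 3 hours 15 minutes layover in Kathmandu → 10:29 PM UTC.
Add 12 hours 30 minutes leg 3 → 10:59 AM UTC (Sep 12).
Guadalajara is UTC−6:00, so local arrival = 10:59 AM − 6:00 = 4:59 AM on Sep 12.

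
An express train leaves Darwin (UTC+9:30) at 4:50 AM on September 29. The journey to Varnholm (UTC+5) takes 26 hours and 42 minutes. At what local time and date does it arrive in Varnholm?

Convert departure to UTC: 4:50 AM − 9:30 = 7:20 PM UTC on Sep 28.
Add 26 hours and 42 minutes travel time → 10:02 PM UTC (Sep 29).
Varnholm is UTC+5:00, so local arrival = 10:02 PM + 5:00 = 3:02 AM on Sep 30.

3:02 AM on Sep 30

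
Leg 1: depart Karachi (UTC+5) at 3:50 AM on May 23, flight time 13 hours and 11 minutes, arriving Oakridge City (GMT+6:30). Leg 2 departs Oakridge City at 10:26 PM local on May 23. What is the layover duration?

Convert departure to UTC: 3:50 AM − 5:00 = 10:50 PM UTC on May 22.
Add 13 hours 11 minutes flight time → 12:01 PM UTC (May 23).
Oakridge City is UTC+6:30, so local arrival = 12:01 PM + 6:30 = 6:31 PM on May 23.
Layover = 10:26 PM − 6:31 PM = 3 hours 55 minutes.

3 hours 55 minutes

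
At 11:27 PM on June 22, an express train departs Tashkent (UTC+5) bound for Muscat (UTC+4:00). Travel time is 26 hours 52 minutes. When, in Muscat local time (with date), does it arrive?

Convert departure to UTC: 11:27 PM − 5:00 = 6:27 PM UTC on Jun 22.
Add 26 hours and 52 minutes travel time → 9:19 PM UTC (Jun 23).
Muscat is UTC+4:00, so local arrival = 9:19 PM + 4:00 = 1:19 AM on Jun 24.

1:19 AM on June 24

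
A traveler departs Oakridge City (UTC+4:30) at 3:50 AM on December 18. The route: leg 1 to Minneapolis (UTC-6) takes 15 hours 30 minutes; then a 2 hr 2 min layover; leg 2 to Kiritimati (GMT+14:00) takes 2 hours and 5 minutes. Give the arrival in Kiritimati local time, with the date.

Convert departure to UTC: 3:50 AM − 4:30 = 11:20 PM UTC on Dec 17.
Add 15 hours 30 minutes leg 1 → 2:50 PM UTC (Dec 18).
Add 2 hours and 2 minutes layover in Minneapolis → 4:52 PM UTC.
Add 2 hours 5 minutes leg 2 → 6:57 PM UTC.
Kiritimati is UTC+14:00, so local arrival = 6:57 PM + 14:00 = 8:57 AM on Dec 19.

8:57 AM on Dec 19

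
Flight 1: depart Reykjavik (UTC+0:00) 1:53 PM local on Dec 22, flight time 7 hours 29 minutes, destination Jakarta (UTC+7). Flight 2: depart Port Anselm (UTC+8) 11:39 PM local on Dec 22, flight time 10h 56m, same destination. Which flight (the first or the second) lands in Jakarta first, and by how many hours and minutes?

Flight 1 departs at 1:53 PM UTC (Dec 22).
+7 hours and 29 minutes → arrive 9:22 PM UTC on Dec 22.
Flight 2 in UTC: 11:39 PM − 8:00 = 3:39 PM on Dec 22.
+10 hours 56 minutes → arrive 2:35 AM UTC on Dec 23.
Flight 1 lands earlier by 5 hours 13 minutes.

the first, by 5 hours 13 minutes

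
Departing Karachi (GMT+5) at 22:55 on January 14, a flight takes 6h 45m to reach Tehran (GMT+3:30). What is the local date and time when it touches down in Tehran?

04:10 on January 15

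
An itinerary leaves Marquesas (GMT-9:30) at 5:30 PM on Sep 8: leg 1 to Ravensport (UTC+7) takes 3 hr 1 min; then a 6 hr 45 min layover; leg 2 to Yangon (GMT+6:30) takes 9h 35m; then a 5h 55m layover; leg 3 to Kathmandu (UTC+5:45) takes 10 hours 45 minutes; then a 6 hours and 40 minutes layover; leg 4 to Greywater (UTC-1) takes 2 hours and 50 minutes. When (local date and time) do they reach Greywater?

11:31 PM on September 10

Convert departure to UTC: 5:30 PM + 9:30 = 3:00 AM UTC on Sep 9.
Add 3 hours 1 minute leg 1 → 6:01 AM UTC.
Add 6 hours 45 minutes layover in Ravensport → 12:46 PM UTC.
Add 9 hours and 35 minutes leg 2 → 10:21 PM UTC.
Add 5 hours 55 minutes layover in Yangon → 4:16 AM UTC (Sep 10).
Add 10 hours and 45 minutes leg 3 → 3:01 PM UTC.
Add 6 hours and 40 minutes layover in Kathmandu → 9:41 PM UTC.
Add 2 hours and 50 minutes leg 4 → 12:31 AM UTC (Sep 11).
Greywater is UTC−1:00, so local arrival = 12:31 AM − 1:00 = 11:31 PM on Sep 10.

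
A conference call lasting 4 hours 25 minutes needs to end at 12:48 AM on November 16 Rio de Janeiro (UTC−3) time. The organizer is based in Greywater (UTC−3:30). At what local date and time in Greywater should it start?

7:53 PM on November 15

Target end time in UTC: 12:48 AM + 3:00 = 3:48 AM on Nov 16.
Subtract 4 hours 25 minutes → start 11:23 PM UTC on Nov 15.
Greywater is UTC−3:30: 11:23 PM − 3:30 = 7:53 PM on Nov 15.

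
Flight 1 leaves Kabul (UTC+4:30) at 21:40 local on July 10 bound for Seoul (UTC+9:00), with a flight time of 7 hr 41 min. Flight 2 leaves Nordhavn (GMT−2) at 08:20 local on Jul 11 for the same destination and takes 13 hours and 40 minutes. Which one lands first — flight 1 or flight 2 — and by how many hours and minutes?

Flight 1 in UTC: 21:40 − 4:30 = 17:10 on Jul 10.
+7 hours 41 minutes → arrive 00:51 UTC on Jul 11.
Flight 2 in UTC: 08:20 + 2:00 = 10:20 on Jul 11.
+13 hours 40 minutes → arrive 00:00 UTC on Jul 12.
Flight 1 lands earlier by 23 hours 9 minutes.

the first, by 23 hours 9 minutes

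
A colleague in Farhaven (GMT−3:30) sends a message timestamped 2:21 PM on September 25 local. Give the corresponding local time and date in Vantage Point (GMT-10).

In UTC: 2:21 PM + 3:30 = 5:51 PM on Sep 25.
Vantage Point is UTC−10:00: 5:51 PM − 10:00 = 7:51 AM on Sep 25.

7:51 AM on September 25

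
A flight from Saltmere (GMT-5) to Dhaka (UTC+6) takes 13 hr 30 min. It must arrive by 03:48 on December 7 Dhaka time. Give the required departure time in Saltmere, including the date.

Target arrival in UTC: 03:48 − 6:00 = 21:48 on Dec 6.
Subtract 13 hours 30 minutes → departure 08:18 UTC on Dec 6.
Saltmere is UTC−5:00: 08:18 − 5:00 = 03:18 on Dec 6.

03:18 on Dec 6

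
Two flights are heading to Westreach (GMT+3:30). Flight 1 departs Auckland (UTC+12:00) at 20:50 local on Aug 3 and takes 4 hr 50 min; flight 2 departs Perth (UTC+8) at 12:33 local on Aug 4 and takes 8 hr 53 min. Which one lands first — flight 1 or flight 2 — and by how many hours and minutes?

Flight 1 in UTC: 20:50 − 12:00 = 08:50 on Aug 3.
+4 hours 50 minutes → arrive 13:40 UTC on Aug 3.
Flight 2 in UTC: 12:33 − 8:00 = 04:33 on Aug 4.
+8 hours and 53 minutes → arrive 13:26 UTC on Aug 4.
Flight 1 lands earlier by 23 hours 46 minutes.

the first, by 23 hours 46 minutes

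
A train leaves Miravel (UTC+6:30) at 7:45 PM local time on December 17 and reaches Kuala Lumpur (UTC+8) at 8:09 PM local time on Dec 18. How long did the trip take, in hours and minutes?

22 hours 54 minutes

Kuala Lumpur is 1:30 ahead of Miravel.
Clock-face elapsed time (ignoring zones) is 24 hours 24 minutes.
Actual elapsed = 24 hours 24 minutes − 1:30 = 22 hours 54 minutes.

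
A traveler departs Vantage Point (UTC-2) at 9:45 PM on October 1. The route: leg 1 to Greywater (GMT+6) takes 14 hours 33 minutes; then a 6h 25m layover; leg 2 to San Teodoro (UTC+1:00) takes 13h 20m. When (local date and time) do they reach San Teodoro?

Convert departure to UTC: 9:45 PM + 2:00 = 11:45 PM UTC on Oct 1.
Add 14 hours 33 minutes leg 1 → 2:18 PM UTC (Oct 2).
Add 6 hours and 25 minutes layover in Greywater → 8:43 PM UTC.
Add 13 hours 20 minutes leg 2 → 10:03 AM UTC (Oct 3).
San Teodoro is UTC+1:00, so local arrival = 10:03 AM + 1:00 = 11:03 AM on Oct 3.

11:03 AM on Oct 3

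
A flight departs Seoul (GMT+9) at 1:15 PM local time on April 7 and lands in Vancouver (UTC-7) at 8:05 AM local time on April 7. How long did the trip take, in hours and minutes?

Departure in UTC: 1:15 PM − 9:00 = 4:15 AM on Apr 7.
Arrival in UTC: 8:05 AM + 7:00 = 3:05 PM on Apr 7.
Elapsed = 3:05 PM − 4:15 AM = 10 hours 50 minutes.

10 hours 50 minutes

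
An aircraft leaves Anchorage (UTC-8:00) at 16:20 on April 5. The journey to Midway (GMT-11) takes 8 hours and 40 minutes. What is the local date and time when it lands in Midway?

Convert departure to UTC: 16:20 + 8:00 = 00:20 UTC on Apr 6.
Add 8 hours 40 minutes travel time → 09:00 UTC.
Midway is UTC−11:00, so local arrival = 09:00 − 11:00 = 22:00 on Apr 5.

22:00 on Apr 5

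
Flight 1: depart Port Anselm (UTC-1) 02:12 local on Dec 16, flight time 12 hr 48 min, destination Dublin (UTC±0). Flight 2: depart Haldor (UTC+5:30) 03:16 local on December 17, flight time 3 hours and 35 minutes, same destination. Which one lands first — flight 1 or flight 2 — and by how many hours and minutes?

the first, by 9 hours 21 minutes

Flight 1 in UTC: 02:12 + 1:00 = 03:12 on Dec 16.
+12 hours and 48 minutes → arrive 16:00 UTC on Dec 16.
Flight 2 in UTC: 03:16 − 5:30 = 21:46 on Dec 16.
+3 hours and 35 minutes → arrive 01:21 UTC on Dec 17.
Flight 1 lands earlier by 9 hours 21 minutes.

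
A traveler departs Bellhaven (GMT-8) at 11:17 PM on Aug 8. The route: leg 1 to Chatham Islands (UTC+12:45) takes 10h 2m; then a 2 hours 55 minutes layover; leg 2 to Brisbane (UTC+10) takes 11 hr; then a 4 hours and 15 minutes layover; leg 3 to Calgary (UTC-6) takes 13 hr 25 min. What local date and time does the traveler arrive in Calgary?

6:54 PM on August 10

Convert departure to UTC: 11:17 PM + 8:00 = 7:17 AM UTC on Aug 9.
Add 10 hours and 2 minutes leg 1 → 5:19 PM UTC.
Add 2 hours 55 minutes layover in Chatham Islands → 8:14 PM UTC.
Add 11 hours leg 2 → 7:14 AM UTC (Aug 10).
Add 4 hours 15 minutes layover in Brisbane → 11:29 AM UTC.
Add 13 hours 25 minutes leg 3 → 12:54 AM UTC (Aug 11).
Calgary is UTC−6:00, so local arrival = 12:54 AM − 6:00 = 6:54 PM on Aug 10.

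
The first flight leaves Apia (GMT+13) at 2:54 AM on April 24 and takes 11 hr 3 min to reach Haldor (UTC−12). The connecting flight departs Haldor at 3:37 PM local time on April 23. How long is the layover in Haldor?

Convert departure to UTC: 2:54 AM − 13:00 = 1:54 PM UTC on Apr 23.
Add 11 hours and 3 minutes flight time → 12:57 AM UTC (Apr 24).
Haldor is UTC−12:00, so local arrival = 12:57 AM − 12:00 = 12:57 PM on Apr 23.
Layover = 3:37 PM − 12:57 PM = 2 hours 40 minutes.

2 hours 40 minutes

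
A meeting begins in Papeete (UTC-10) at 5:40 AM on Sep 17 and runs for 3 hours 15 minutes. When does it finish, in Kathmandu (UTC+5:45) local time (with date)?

Convert start to UTC: 5:40 AM + 10:00 = 3:40 PM UTC on Sep 17.
Add 3 hours 15 minutes duration → 6:55 PM UTC.
Kathmandu is UTC+5:45, so local end time = 6:55 PM + 5:45 = 12:40 AM on Sep 18.

12:40 AM on Sep 18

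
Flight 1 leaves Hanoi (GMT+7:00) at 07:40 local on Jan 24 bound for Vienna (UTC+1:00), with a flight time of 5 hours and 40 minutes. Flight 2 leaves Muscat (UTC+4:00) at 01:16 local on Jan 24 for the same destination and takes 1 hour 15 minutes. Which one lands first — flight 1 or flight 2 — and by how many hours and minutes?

Flight 1 in UTC: 07:40 − 7:00 = 00:40 on Jan 24.
+5 hours and 40 minutes → arrive 06:20 UTC on Jan 24.
Flight 2 in UTC: 01:16 − 4:00 = 21:16 on Jan 23.
+1 hour 15 minutes → arrive 22:31 UTC on Jan 23.
Flight 2 lands earlier by 7 hours 49 minutes.

the second, by 7 hours 49 minutes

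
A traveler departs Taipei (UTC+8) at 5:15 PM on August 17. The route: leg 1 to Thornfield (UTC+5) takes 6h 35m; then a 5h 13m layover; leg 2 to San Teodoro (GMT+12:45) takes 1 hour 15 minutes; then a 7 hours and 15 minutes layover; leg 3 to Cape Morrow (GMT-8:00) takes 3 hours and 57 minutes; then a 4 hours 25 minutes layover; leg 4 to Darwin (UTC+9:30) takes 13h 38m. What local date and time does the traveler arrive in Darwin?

Convert departure to UTC: 5:15 PM − 8:00 = 9:15 AM UTC on Aug 17.
Add 6 hours and 35 minutes leg 1 → 3:50 PM UTC.
Add 5 hours 13 minutes layover in Thornfield → 9:03 PM UTC.
Add 1 hour 15 minutes leg 2 → 10:18 PM UTC.
Add 7 hours and 15 minutes layover in San Teodoro → 5:33 AM UTC (Aug 18).
Add 3 hours and 57 minutes leg 3 → 9:30 AM UTC.
Add 4 hours 25 minutes layover in Cape Morrow → 1:55 PM UTC.
Add 13 hours and 38 minutes leg 4 → 3:33 AM UTC (Aug 19).
Darwin is UTC+9:30, so local arrival = 3:33 AM + 9:30 = 1:03 PM on Aug 19.

1:03 PM on August 19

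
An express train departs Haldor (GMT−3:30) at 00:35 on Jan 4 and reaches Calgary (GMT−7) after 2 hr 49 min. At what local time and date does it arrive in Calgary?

Convert departure to UTC: 00:35 + 3:30 = 04:05 UTC on Jan 4.
Add 2 hours 49 minutes travel time → 06:54 UTC.
Calgary is UTC−7:00, so local arrival = 06:54 − 7:00 = 23:54 on Jan 3.

23:54 on January 3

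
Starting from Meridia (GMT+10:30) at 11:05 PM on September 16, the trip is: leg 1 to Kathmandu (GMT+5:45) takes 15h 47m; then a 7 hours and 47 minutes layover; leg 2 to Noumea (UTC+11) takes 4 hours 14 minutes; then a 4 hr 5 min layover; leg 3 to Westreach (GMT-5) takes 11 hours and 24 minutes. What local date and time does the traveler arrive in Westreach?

2:52 AM on September 18

Convert departure to UTC: 11:05 PM − 10:30 = 12:35 PM UTC on Sep 16.
Add 15 hours and 47 minutes leg 1 → 4:22 AM UTC (Sep 17).
Add 7 hours and 47 minutes layover in Kathmandu → 12:09 PM UTC.
Add 4 hours and 14 minutes leg 2 → 4:23 PM UTC.
Add 4 hours 5 minutes layover in Noumea → 8:28 PM UTC.
Add 11 hours and 24 minutes leg 3 → 7:52 AM UTC (Sep 18).
Westreach is UTC−5:00, so local arrival = 7:52 AM − 5:00 = 2:52 AM on Sep 18.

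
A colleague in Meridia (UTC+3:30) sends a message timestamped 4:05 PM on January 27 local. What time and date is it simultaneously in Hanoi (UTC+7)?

In UTC: 4:05 PM − 3:30 = 12:35 PM on Jan 27.
Hanoi is UTC+7:00: 12:35 PM + 7:00 = 7:35 PM on Jan 27.

7:35 PM on Jan 27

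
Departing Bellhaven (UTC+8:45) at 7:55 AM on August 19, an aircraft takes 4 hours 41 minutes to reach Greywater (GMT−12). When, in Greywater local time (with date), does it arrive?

Convert departure to UTC: 7:55 AM − 8:45 = 11:10 PM UTC on Aug 18.
Add 4 hours 41 minutes travel time → 3:51 AM UTC (Aug 19).
Greywater is UTC−12:00, so local arrival = 3:51 AM − 12:00 = 3:51 PM on Aug 18.

3:51 PM on August 18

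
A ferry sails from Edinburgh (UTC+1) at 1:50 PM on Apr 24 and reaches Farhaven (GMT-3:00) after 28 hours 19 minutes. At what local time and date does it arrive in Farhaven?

2:09 PM on April 25

Convert departure to UTC: 1:50 PM − 1:00 = 12:50 PM UTC on Apr 24.
Add 28 hours 19 minutes travel time → 5:09 PM UTC (Apr 25).
Farhaven is UTC−3:00, so local arrival = 5:09 PM − 3:00 = 2:09 PM on Apr 25.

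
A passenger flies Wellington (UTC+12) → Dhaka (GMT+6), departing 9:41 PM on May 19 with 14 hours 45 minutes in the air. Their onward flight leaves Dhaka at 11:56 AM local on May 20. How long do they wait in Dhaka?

5 hours 30 minutes

Convert departure to UTC: 9:41 PM − 12:00 = 9:41 AM UTC on May 19.
Add 14 hours and 45 minutes flight time → 12:26 AM UTC (May 20).
Dhaka is UTC+6:00, so local arrival = 12:26 AM + 6:00 = 6:26 AM on May 20.
Layover = 11:56 AM − 6:26 AM = 5 hours 30 minutes.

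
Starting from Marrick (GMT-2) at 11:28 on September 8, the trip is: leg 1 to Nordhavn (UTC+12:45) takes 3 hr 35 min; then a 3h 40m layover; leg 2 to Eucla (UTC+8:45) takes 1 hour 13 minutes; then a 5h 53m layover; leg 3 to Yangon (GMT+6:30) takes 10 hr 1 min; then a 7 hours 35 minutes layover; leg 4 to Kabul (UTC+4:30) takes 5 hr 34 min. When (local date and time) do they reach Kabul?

Convert departure to UTC: 11:28 + 2:00 = 13:28 UTC on Sep 8.
Add 3 hours 35 minutes leg 1 → 17:03 UTC.
Add 3 hours and 40 minutes layover in Nordhavn → 20:43 UTC.
Add 1 hour and 13 minutes leg 2 → 21:56 UTC.
Add 5 hours 53 minutes layover in Eucla → 03:49 UTC (Sep 9).
Add 10 hours 1 minute leg 3 → 13:50 UTC.
Add 7 hours and 35 minutes layover in Yangon → 21:25 UTC.
Add 5 hours and 34 minutes leg 4 → 02:59 UTC (Sep 10).
Kabul is UTC+4:30, so local arrival = 02:59 + 4:30 = 07:29 on Sep 10.

07:29 on Sep 10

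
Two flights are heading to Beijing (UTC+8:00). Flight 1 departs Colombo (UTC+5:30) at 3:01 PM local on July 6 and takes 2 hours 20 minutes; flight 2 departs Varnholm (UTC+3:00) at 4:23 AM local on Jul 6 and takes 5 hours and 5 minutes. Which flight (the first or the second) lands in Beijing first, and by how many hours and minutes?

Flight 1 in UTC: 3:01 PM − 5:30 = 9:31 AM on Jul 6.
+2 hours and 20 minutes → arrive 11:51 AM UTC on Jul 6.
Flight 2 in UTC: 4:23 AM − 3:00 = 1:23 AM on Jul 6.
+5 hours 5 minutes → arrive 6:28 AM UTC on Jul 6.
Flight 2 lands earlier by 5 hours 23 minutes.

the second, by 5 hours 23 minutes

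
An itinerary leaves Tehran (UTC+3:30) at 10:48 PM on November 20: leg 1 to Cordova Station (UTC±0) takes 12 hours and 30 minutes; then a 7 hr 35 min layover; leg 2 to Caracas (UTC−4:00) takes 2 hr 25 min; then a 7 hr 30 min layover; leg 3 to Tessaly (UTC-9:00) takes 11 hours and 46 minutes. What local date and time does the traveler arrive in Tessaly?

4:04 AM on Nov 22

Convert departure to UTC: 10:48 PM − 3:30 = 7:18 PM UTC on Nov 20.
Add 12 hours and 30 minutes leg 1 → 7:48 AM UTC (Nov 21).
Add 7 hours 35 minutes layover in Cordova Station → 3:23 PM UTC.
Add 2 hours 25 minutes leg 2 → 5:48 PM UTC.
Add 7 hours and 30 minutes layover in Caracas → 1:18 AM UTC (Nov 22).
Add 11 hours 46 minutes leg 3 → 1:04 PM UTC.
Tessaly is UTC−9:00, so local arrival = 1:04 PM − 9:00 = 4:04 AM on Nov 22.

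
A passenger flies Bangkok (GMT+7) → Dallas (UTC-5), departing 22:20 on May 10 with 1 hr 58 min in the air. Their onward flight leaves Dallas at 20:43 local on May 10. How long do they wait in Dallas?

8 hours 25 minutes

Convert departure to UTC: 22:20 − 7:00 = 15:20 UTC on May 10.
Add 1 hour 58 minutes flight time → 17:18 UTC.
Dallas is UTC−5:00, so local arrival = 17:18 − 5:00 = 12:18 on May 10.
Layover = 20:43 − 12:18 = 8 hours 25 minutes.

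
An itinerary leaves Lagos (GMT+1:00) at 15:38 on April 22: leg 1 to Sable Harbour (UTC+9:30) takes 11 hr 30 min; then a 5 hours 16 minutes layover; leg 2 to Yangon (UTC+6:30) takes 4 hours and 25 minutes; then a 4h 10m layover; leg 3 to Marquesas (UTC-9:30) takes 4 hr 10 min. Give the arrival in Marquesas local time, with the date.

10:39 on April 23

Convert departure to UTC: 15:38 − 1:00 = 14:38 UTC on Apr 22.
Add 11 hours 30 minutes leg 1 → 02:08 UTC (Apr 23).
Add 5 hours 16 minutes layover in Sable Harbour → 07:24 UTC.
Add 4 hours and 25 minutes leg 2 → 11:49 UTC.
Add 4 hours and 10 minutes layover in Yangon → 15:59 UTC.
Add 4 hours and 10 minutes leg 3 → 20:09 UTC.
Marquesas is UTC−9:30, so local arrival = 20:09 − 9:30 = 10:39 on Apr 23.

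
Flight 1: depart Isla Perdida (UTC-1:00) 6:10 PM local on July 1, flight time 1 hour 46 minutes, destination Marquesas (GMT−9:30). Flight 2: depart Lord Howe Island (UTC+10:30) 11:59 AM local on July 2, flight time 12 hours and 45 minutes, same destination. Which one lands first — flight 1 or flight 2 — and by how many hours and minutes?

the first, by 17 hours 18 minutes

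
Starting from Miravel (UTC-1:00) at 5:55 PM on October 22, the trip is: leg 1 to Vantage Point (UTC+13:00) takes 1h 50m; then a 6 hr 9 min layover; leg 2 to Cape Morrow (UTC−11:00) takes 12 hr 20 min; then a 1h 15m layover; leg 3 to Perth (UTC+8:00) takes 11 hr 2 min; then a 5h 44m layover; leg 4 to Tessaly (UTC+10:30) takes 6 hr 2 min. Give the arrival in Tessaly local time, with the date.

1:47 AM on October 25

Convert departure to UTC: 5:55 PM + 1:00 = 6:55 PM UTC on Oct 22.
Add 1 hour 50 minutes leg 1 → 8:45 PM UTC.
Add 6 hours 9 minutes layover in Vantage Point → 2:54 AM UTC (Oct 23).
Add 12 hours 20 minutes leg 2 → 3:14 PM UTC.
Add 1 hour 15 minutes layover in Cape Morrow → 4:29 PM UTC.
Add 11 hours 2 minutes leg 3 → 3:31 AM UTC (Oct 24).
Add 5 hours and 44 minutes layover in Perth → 9:15 AM UTC.
Add 6 hours and 2 minutes leg 4 → 3:17 PM UTC.
Tessaly is UTC+10:30, so local arrival = 3:17 PM + 10:30 = 1:47 AM on Oct 25.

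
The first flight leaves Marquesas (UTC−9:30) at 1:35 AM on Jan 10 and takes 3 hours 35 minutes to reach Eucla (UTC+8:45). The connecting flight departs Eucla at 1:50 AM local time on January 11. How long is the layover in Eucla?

2 hours 25 minutes

Convert departure to UTC: 1:35 AM + 9:30 = 11:05 AM UTC on Jan 10.
Add 3 hours 35 minutes flight time → 2:40 PM UTC.
Eucla is UTC+8:45, so local arrival = 2:40 PM + 8:45 = 11:25 PM on Jan 10.
Layover = 1:50 AM − 11:25 PM (+1 day) = 2 hours 25 minutes.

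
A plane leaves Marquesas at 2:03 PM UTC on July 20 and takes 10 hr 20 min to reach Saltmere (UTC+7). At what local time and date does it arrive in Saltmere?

Departure is given in UTC: 2:03 PM on Jul 20.
Add 10 hours and 20 minutes → 12:23 AM UTC (Jul 21).
Saltmere is UTC+7:00: 12:23 AM + 7:00 = 7:23 AM on Jul 21.

7:23 AM on July 21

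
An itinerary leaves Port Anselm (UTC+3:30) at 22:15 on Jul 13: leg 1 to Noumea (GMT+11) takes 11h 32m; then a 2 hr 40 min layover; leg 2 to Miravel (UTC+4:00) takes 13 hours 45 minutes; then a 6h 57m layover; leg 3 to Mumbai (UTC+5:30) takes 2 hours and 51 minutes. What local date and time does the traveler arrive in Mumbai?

Convert departure to UTC: 22:15 − 3:30 = 18:45 UTC on Jul 13.
Add 11 hours 32 minutes leg 1 → 06:17 UTC (Jul 14).
Add 2 hours 40 minutes layover in Noumea → 08:57 UTC.
Add 13 hours and 45 minutes leg 2 → 22:42 UTC.
Add 6 hours 57 minutes layover in Miravel → 05:39 UTC (Jul 15).
Add 2 hours 51 minutes leg 3 → 08:30 UTC.
Mumbai is UTC+5:30, so local arrival = 08:30 + 5:30 = 14:00 on Jul 15.

14:00 on July 15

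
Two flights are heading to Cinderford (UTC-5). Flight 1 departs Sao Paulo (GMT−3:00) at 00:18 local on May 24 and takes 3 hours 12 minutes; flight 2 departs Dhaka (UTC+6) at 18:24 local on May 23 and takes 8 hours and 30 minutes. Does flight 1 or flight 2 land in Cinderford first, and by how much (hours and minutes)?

the second, by 9 hours 36 minutes

Flight 1 in UTC: 00:18 + 3:00 = 03:18 on May 24.
+3 hours and 12 minutes → arrive 06:30 UTC on May 24.
Flight 2 in UTC: 18:24 − 6:00 = 12:24 on May 23.
+8 hours 30 minutes → arrive 20:54 UTC on May 23.
Flight 2 lands earlier by 9 hours 36 minutes.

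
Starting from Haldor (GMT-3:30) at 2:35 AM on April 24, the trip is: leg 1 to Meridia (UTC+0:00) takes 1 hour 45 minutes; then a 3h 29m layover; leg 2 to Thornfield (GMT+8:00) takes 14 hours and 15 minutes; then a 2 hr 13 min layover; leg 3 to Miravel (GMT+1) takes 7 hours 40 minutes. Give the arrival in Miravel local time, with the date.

Convert departure to UTC: 2:35 AM + 3:30 = 6:05 AM UTC on Apr 24.
Add 1 hour 45 minutes leg 1 → 7:50 AM UTC.
Add 3 hours 29 minutes layover in Meridia → 11:19 AM UTC.
Add 14 hours 15 minutes leg 2 → 1:34 AM UTC (Apr 25).
Add 2 hours 13 minutes layover in Thornfield → 3:47 AM UTC.
Add 7 hours and 40 minutes leg 3 → 11:27 AM UTC.
Miravel is UTC+1:00, so local arrival = 11:27 AM + 1:00 = 12:27 PM on Apr 25.

12:27 PM on Apr 25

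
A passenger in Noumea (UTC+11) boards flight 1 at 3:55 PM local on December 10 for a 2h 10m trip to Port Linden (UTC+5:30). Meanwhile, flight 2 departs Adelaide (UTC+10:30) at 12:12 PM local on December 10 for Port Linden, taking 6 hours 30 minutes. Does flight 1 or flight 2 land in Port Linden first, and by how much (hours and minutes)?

the first, by 1 hour 7 minutes

Flight 1 in UTC: 3:55 PM − 11:00 = 4:55 AM on Dec 10.
+2 hours and 10 minutes → arrive 7:05 AM UTC on Dec 10.
Flight 2 in UTC: 12:12 PM − 10:30 = 1:42 AM on Dec 10.
+6 hours and 30 minutes → arrive 8:12 AM UTC on Dec 10.
Flight 1 lands earlier by 1 hour 7 minutes.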